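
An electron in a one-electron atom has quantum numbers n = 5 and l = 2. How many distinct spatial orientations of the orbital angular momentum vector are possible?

The number of m_l values is 2l + 1 = 2·2 + 1 = 5.

5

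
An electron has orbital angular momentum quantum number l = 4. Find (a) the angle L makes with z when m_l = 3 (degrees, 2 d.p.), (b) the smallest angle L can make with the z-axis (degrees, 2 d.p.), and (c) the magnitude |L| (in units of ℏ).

θ(m_l=3) ≈ 47.87°; θ_min ≈ 26.57°; |L| = 2√5 ℏ ≈ 4.472ℏ

For m_l = 3: cos θ = 3/√20, θ ≈ 47.87°.
cos θ_min = 4/√20, so θ_min ≈ 26.57°.
|L| = ℏ√(4·5) = 2√5 ℏ ≈ 4.472ℏ.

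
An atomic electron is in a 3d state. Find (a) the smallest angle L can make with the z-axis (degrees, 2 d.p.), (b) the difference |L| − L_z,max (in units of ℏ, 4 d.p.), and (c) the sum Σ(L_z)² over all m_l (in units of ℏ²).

For 3d, l = 2.
cos θ_min = 2/√6, so θ_min ≈ 35.26°.
|L| − L_z,max = (√6 − 2)ℏ ≈ 0.4495ℏ.
Σ m_l² = 10, so Σ(L_z)² = 10 ℏ².

θ_min ≈ 35.26°; |L|−L_z,max ≈ 0.4495ℏ; Σ(L_z)² = 10 ℏ²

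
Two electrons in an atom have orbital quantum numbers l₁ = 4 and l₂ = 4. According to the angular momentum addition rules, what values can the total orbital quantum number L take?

By the triangle rule, |l₁ − l₂| ≤ L ≤ l₁ + l₂.
Allowed values: L = 0, 1, 2, 3, 4, 5, 6, 7, 8.

L = 0, 1, 2, 3, 4, 5, 6, 7, 8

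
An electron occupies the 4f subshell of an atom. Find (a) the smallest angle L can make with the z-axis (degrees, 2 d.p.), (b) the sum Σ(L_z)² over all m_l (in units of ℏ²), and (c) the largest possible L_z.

4f means n = 4, l = 3.
cos θ_min = 3/√12, so θ_min ≈ 30.00°.
Σ m_l² = 28, so Σ(L_z)² = 28 ℏ².
L_z,max = lℏ = 3ℏ.

θ_min ≈ 30.00°; Σ(L_z)² = 28 ℏ²; L_z,max = 3ℏ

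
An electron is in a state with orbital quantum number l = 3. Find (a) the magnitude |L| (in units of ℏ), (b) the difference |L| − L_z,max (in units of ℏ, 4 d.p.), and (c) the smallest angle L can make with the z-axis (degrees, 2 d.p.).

|L| = 2√3 ℏ ≈ 3.464ℏ; |L|−L_z,max ≈ 0.4641ℏ; θ_min ≈ 30.00°

|L| = ℏ√(3·4) = 2√3 ℏ ≈ 3.464ℏ.
|L| − L_z,max = (2√3 − 3)ℏ ≈ 0.4641ℏ.
cos θ_min = 3/√12, so θ_min ≈ 30.00°.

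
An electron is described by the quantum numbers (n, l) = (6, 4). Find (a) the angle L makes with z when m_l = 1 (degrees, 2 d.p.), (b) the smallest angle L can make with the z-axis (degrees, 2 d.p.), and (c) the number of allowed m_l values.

θ(m_l=1) ≈ 77.08°; θ_min ≈ 26.57°; 9 values

For m_l = 1: cos θ = 1/√20, θ ≈ 77.08°.
cos θ_min = 4/√20, so θ_min ≈ 26.57°.
There are 2l+1 = 9 values of m_l.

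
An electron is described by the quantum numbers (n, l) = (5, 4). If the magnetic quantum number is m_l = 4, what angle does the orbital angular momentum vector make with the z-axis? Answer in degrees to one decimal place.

θ ≈ 26.6°

|L| = ℏ√(l(l+1)) = 2√5 ℏ.
L_z = m_l ℏ = 4ℏ.
cos θ = L_z/|L| = 4/√20, so θ ≈ 26.6°.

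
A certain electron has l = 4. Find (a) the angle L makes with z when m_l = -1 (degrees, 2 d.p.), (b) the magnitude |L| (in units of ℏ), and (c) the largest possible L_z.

For m_l = -1: cos θ = -1/√20, θ ≈ 102.92°.
|L| = ℏ√(4·5) = 2√5 ℏ ≈ 4.472ℏ.
L_z,max = lℏ = 4ℏ.

θ(m_l=-1) ≈ 102.92°; |L| = 2√5 ℏ ≈ 4.472ℏ; L_z,max = 4ℏ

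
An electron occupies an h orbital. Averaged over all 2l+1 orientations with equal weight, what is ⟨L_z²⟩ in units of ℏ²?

An h state has l = 5.
The allowed m_l values are -5, -4, -3, -2, -1, 0, 1, 2, 3, 4, 5.
⟨L_z²⟩ = ℏ²·(Σ m_l²)/(2l+1) = ℏ²·110/11 = 10ℏ².

⟨L_z²⟩ = 10 ℏ²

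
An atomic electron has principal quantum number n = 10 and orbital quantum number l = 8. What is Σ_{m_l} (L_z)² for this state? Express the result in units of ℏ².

m_l ∈ {-8, -7, -6, -5, -4, -3, -2, -1, 0, 1, 2, 3, 4, 5, 6, 7, 8}.
Summing m² from −8 to 8: Σ m_l² = 408.

Σ(L_z)² = 408 ℏ²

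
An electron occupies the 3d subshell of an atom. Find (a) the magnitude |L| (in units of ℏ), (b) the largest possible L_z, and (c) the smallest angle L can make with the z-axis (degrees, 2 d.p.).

3d means n = 3, l = 2.
|L| = ℏ√(2·3) = √6 ℏ ≈ 2.449ℏ.
L_z,max = lℏ = 2ℏ.
cos θ_min = 2/√6, so θ_min ≈ 35.26°.

|L| = √6 ℏ ≈ 2.449ℏ; L_z,max = 2ℏ; θ_min ≈ 35.26°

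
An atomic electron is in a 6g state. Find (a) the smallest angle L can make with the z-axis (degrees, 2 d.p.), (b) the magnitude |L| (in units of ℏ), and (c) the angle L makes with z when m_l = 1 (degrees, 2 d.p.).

The 6g subshell has l = 4.
cos θ_min = 4/√20, so θ_min ≈ 26.57°.
|L| = ℏ√(4·5) = 2√5 ℏ ≈ 4.472ℏ.
For m_l = 1: cos θ = 1/√20, θ ≈ 77.08°.

θ_min ≈ 26.57°; |L| = 2√5 ℏ ≈ 4.472ℏ; θ(m_l=1) ≈ 77.08°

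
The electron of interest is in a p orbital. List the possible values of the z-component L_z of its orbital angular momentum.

A p state has l = 1.
L_z = m_l ℏ with m_l ranging from −l to +l in integer steps.
For l = 1: m_l ∈ {-1, 0, 1}.

L_z ∈ {−ℏ, 0, ℏ}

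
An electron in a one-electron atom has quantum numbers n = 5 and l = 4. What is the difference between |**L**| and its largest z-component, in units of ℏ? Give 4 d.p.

|L| − L_z,max ≈ 0.4721ℏ

|L| = 2√5 ℏ ≈ 4.4721ℏ, while L_z,max = lℏ = 4ℏ.
The difference is (2√5 − 4)ℏ ≈ 0.4721ℏ.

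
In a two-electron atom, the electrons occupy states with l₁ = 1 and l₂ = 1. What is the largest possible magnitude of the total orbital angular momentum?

Angular momentum addition gives L = |l₁ − l₂|, …, l₁ + l₂.
So L can be 0, 1, 2.
The largest magnitude corresponds to L = 2: |L_tot| = ℏ√(2·3) = √6 ℏ.

|L_tot|_max = √6 ℏ ≈ 2.449ℏ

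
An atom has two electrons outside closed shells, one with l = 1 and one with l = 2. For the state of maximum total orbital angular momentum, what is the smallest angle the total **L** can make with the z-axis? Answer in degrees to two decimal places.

The total orbital quantum number L ranges from |l₁ − l₂| to l₁ + l₂ in integer steps.
Allowed values: L = 1, 2, 3.
The maximum is L = 3, with |L_tot| = ℏ√(3·4) = 2√3 ℏ.
The minimum angle with z is arccos(3/√12) ≈ 30.00°.

θ_min ≈ 30.00°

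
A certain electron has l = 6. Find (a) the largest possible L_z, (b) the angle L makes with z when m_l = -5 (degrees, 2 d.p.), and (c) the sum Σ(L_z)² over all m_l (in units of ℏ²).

L_z,max = 6ℏ; θ(m_l=-5) ≈ 140.49°; Σ(L_z)² = 182 ℏ²

L_z,max = lℏ = 6ℏ.
For m_l = -5: cos θ = -5/√42, θ ≈ 140.49°.
Σ m_l² = 182, so Σ(L_z)² = 182 ℏ².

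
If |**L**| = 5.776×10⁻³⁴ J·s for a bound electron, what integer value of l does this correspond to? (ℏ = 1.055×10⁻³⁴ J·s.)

In units of ℏ, |L| ≈ 5.475.
Set l(l+1) = 29.97; the integer solution is l = 5.

l = 5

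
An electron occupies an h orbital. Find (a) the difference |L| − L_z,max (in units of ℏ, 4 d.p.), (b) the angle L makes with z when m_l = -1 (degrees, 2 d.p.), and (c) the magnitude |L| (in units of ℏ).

|L|−L_z,max ≈ 0.4772ℏ; θ(m_l=-1) ≈ 100.52°; |L| = √30 ℏ ≈ 5.477ℏ

An h state has l = 5.
|L| − L_z,max = (√30 − 5)ℏ ≈ 0.4772ℏ.
For m_l = -1: cos θ = -1/√30, θ ≈ 100.52°.
|L| = ℏ√(5·6) = √30 ℏ ≈ 5.477ℏ.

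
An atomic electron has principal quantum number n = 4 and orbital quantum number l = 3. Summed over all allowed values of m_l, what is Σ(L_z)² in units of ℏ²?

Σ(L_z)² = 28 ℏ²

m_l ∈ {-3, -2, -1, 0, 1, 2, 3}.
Summing m² from −3 to 3: Σ m_l² = 28.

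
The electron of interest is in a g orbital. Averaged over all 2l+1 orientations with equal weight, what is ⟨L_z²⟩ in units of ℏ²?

⟨L_z²⟩ = 6.667 ℏ²

The letter g corresponds to l = 4.
m_l ∈ {-4, -3, -2, -1, 0, 1, 2, 3, 4}.
⟨L_z²⟩ = ℏ²·(Σ m_l²)/(2l+1) = ℏ²·60/9 = 6.667ℏ².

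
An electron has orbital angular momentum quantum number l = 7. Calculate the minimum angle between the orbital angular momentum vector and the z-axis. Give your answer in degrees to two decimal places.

θ_min ≈ 20.70°

|L| = √(l(l+1)) ℏ = 2√14 ℏ.
The smallest angle corresponds to the largest L_z, i.e. m_l = l = 7, giving L_z = 7ℏ.
cos θ_min = 7/√56, so θ_min ≈ 20.70°.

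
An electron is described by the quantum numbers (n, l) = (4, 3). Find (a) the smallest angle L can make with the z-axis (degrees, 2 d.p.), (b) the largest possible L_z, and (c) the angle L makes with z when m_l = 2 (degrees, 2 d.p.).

θ_min ≈ 30.00°; L_z,max = 3ℏ; θ(m_l=2) ≈ 54.74°

cos θ_min = 3/√12, so θ_min ≈ 30.00°.
L_z,max = lℏ = 3ℏ.
For m_l = 2: cos θ = 2/√12, θ ≈ 54.74°.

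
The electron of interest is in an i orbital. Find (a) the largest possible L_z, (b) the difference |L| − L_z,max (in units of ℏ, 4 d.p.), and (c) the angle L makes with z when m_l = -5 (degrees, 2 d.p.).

L_z,max = 6ℏ; |L|−L_z,max ≈ 0.4807ℏ; θ(m_l=-5) ≈ 140.49°

For an i orbital, l = 6.
L_z,max = lℏ = 6ℏ.
|L| − L_z,max = (√42 − 6)ℏ ≈ 0.4807ℏ.
For m_l = -5: cos θ = -5/√42, θ ≈ 140.49°.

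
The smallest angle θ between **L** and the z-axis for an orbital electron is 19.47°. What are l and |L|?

l = 8, |L| = 6√2 ℏ ≈ 8.485ℏ

cos θ_min = l/√(l(l+1)) = √(l/(l+1)), so l/(l+1) = cos²(19.47°) = 0.8889.
Thus l = 0.8889/(1 − 0.8889) ≈ 8.
Then |L| = ℏ√(8·9) = 6√2 ℏ.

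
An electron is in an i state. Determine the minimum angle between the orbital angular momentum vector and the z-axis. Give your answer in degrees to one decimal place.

The letter i corresponds to l = 6.
|L| = ℏ√(l(l+1)) = √42 ℏ.
The smallest angle corresponds to the largest L_z, i.e. m_l = l = 6, giving L_z = 6ℏ.
cos θ_min = 6/√42, so θ_min ≈ 22.2°.

θ_min ≈ 22.2°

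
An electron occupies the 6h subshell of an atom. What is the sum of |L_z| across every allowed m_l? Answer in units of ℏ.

Σ|L_z| = 30 ℏ

The 6h subshell has l = 5.
m_l runs from −5 to 5, i.e. {-5, -4, -3, -2, -1, 0, 1, 2, 3, 4, 5}.
Σ|m_l| = l(l+1) = 30.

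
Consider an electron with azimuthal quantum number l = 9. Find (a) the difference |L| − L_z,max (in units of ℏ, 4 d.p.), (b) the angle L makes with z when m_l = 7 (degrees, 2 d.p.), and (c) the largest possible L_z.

|L| − L_z,max = (3√10 − 9)ℏ ≈ 0.4868ℏ.
For m_l = 7: cos θ = 7/√90, θ ≈ 42.45°.
L_z,max = lℏ = 9ℏ.

|L|−L_z,max ≈ 0.4868ℏ; θ(m_l=7) ≈ 42.45°; L_z,max = 9ℏ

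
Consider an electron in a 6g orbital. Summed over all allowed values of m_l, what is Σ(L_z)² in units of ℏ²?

Σ(L_z)² = 60 ℏ²

6g means n = 6, l = 4.
m_l runs from −4 to 4, i.e. {-4, -3, -2, -1, 0, 1, 2, 3, 4}.
Σ m_l² = 2·(1 + 4 + 9 + 16) = 60.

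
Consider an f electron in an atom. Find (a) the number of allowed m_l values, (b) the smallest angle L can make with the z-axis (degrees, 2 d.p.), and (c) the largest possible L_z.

7 values; θ_min ≈ 30.00°; L_z,max = 3ℏ

For an f orbital, l = 3.
There are 2l+1 = 7 values of m_l.
cos θ_min = 3/√12, so θ_min ≈ 30.00°.
L_z,max = lℏ = 3ℏ.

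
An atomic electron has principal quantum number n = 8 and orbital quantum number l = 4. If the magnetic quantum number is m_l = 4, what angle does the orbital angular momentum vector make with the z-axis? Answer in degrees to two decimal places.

θ ≈ 26.57°

|L| = √(l(l+1)) ℏ = 2√5 ℏ.
L_z = m_l ℏ = 4ℏ.
cos θ = L_z/|L| = 4/√20, so θ ≈ 26.57°.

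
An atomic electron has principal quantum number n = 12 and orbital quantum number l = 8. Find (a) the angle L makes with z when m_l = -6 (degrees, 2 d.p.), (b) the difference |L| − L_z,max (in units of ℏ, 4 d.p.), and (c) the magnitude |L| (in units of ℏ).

θ(m_l=-6) ≈ 135.00°; |L|−L_z,max ≈ 0.4853ℏ; |L| = 6√2 ℏ ≈ 8.485ℏ

For m_l = -6: cos θ = -6/√72, θ ≈ 135.00°.
|L| − L_z,max = (6√2 − 8)ℏ ≈ 0.4853ℏ.
|L| = ℏ√(8·9) = 6√2 ℏ ≈ 8.485ℏ.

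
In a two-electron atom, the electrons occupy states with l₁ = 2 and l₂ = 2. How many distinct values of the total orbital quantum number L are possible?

L runs from |2 − 2| = 0 to 2 + 2 = 4.
L ∈ {0, 1, 2, 3, 4}.
That is 5 values.

5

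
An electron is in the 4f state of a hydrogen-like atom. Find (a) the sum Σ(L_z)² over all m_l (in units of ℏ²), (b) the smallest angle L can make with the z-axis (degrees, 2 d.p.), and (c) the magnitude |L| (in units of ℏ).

Σ(L_z)² = 28 ℏ²; θ_min ≈ 30.00°; |L| = 2√3 ℏ ≈ 3.464ℏ

The 4f subshell has l = 3.
Σ m_l² = 28, so Σ(L_z)² = 28 ℏ².
cos θ_min = 3/√12, so θ_min ≈ 30.00°.
|L| = ℏ√(3·4) = 2√3 ℏ ≈ 3.464ℏ.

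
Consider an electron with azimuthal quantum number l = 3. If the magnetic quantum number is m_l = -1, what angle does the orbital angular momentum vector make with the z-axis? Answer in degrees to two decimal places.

|L| = √(l(l+1)) ℏ = 2√3 ℏ.
L_z = m_l ℏ = −1ℏ.
cos θ = L_z/|L| = -1/√12, so θ ≈ 106.78°.

θ ≈ 106.78°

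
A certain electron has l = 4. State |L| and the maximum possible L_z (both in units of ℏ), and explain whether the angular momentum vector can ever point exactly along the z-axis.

No: L_z,max = 4ℏ < |L| = 2√5 ℏ ≈ 4.472ℏ

|L| = 2√5 ℏ ≈ 4.4721ℏ, while L_z,max = lℏ = 4ℏ.
Since |L| > L_z,max, the vector can never point exactly along z; the closest it comes is θ_min = arccos(4/√20) ≈ 26.6°.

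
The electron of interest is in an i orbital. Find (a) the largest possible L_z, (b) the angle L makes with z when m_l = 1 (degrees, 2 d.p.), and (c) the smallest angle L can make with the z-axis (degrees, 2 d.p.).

L_z,max = 6ℏ; θ(m_l=1) ≈ 81.12°; θ_min ≈ 22.21°

An i state has l = 6.
L_z,max = lℏ = 6ℏ.
For m_l = 1: cos θ = 1/√42, θ ≈ 81.12°.
cos θ_min = 6/√42, so θ_min ≈ 22.21°.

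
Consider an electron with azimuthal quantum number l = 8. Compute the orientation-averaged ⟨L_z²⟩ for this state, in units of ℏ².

⟨L_z²⟩ = 24 ℏ²

The allowed m_l values are -8, -7, -6, -5, -4, -3, -2, -1, 0, 1, 2, 3, 4, 5, 6, 7, 8.
Average of L_z² over 17 states: 408/17 ℏ² = 24 ℏ².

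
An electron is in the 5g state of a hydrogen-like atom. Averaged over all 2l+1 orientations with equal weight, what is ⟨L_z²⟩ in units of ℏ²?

⟨L_z²⟩ = 6.667 ℏ²

5g means n = 5, l = 4.
m_l ∈ {-4, -3, -2, -1, 0, 1, 2, 3, 4}.
⟨L_z²⟩ = ℏ²·(Σ m_l²)/(2l+1) = ℏ²·60/9 = 6.667ℏ².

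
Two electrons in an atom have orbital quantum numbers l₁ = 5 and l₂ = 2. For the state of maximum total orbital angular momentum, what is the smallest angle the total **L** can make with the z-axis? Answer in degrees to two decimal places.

Angular momentum addition gives L = |l₁ − l₂|, …, l₁ + l₂.
Allowed values: L = 3, 4, 5, 6, 7.
The maximum is L = 7, with |L_tot| = ℏ√(7·8) = 2√14 ℏ.
The minimum angle with z is arccos(7/√56) ≈ 20.70°.

θ_min ≈ 20.70°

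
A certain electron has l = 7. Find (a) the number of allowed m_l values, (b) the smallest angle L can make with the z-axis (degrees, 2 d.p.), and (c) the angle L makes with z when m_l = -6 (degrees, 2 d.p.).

There are 2l+1 = 15 values of m_l.
cos θ_min = 7/√56, so θ_min ≈ 20.70°.
For m_l = -6: cos θ = -6/√56, θ ≈ 143.30°.

15 values; θ_min ≈ 20.70°; θ(m_l=-6) ≈ 143.30°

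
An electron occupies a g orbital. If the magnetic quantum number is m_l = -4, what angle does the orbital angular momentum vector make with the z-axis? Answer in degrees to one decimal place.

The letter g corresponds to l = 4.
|L|² = l(l+1)ℏ² = 20ℏ², so |L| = 2√5 ℏ.
L_z = m_l ℏ = −4ℏ.
cos θ = L_z/|L| = -4/√20, so θ ≈ 153.4°.

θ ≈ 153.4°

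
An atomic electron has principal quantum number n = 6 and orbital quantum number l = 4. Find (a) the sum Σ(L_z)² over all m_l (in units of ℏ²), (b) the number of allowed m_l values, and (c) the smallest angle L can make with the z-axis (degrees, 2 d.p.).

Σ m_l² = 60, so Σ(L_z)² = 60 ℏ².
There are 2l+1 = 9 values of m_l.
cos θ_min = 4/√20, so θ_min ≈ 26.57°.

Σ(L_z)² = 60 ℏ²; 9 values; θ_min ≈ 26.57°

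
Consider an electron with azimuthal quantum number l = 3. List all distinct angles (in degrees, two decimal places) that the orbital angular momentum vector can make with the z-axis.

θ ∈ {30.00°, 54.74°, 73.22°, 90.00°, 106.78°, 125.26°, 150.00°}

|L|² = l(l+1)ℏ² = 12ℏ², so |L| = 2√3 ℏ.
cos θ = m_l/√12 for each m_l ∈ {-3, -2, -1, 0, 1, 2, 3}.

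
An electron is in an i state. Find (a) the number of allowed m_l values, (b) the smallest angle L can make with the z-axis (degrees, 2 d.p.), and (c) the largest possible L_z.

13 values; θ_min ≈ 22.21°; L_z,max = 6ℏ

An i state has l = 6.
There are 2l+1 = 13 values of m_l.
cos θ_min = 6/√42, so θ_min ≈ 22.21°.
L_z,max = lℏ = 6ℏ.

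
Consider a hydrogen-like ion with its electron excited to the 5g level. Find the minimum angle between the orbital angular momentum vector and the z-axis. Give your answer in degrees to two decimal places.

The 5g level has l = 4.
|L| = ℏ√(l(l+1)) = 2√5 ℏ.
The smallest angle corresponds to the largest L_z, i.e. m_l = l = 4, giving L_z = 4ℏ.
cos θ_min = 4/√20, so θ_min ≈ 26.57°.

θ_min ≈ 26.57°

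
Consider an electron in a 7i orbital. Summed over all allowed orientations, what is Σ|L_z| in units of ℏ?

Σ|L_z| = 42 ℏ

For 7i, l = 6.
The allowed m_l values are -6, -5, -4, -3, -2, -1, 0, 1, 2, 3, 4, 5, 6.
Σ|m_l| = 2·6(6+1)/2 = 42.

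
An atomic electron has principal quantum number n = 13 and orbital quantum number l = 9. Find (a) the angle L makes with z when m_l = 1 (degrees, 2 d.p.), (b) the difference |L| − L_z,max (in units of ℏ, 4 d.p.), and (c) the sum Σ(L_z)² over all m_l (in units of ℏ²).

For m_l = 1: cos θ = 1/√90, θ ≈ 83.95°.
|L| − L_z,max = (3√10 − 9)ℏ ≈ 0.4868ℏ.
Σ m_l² = 570, so Σ(L_z)² = 570 ℏ².

θ(m_l=1) ≈ 83.95°; |L|−L_z,max ≈ 0.4868ℏ; Σ(L_z)² = 570 ℏ²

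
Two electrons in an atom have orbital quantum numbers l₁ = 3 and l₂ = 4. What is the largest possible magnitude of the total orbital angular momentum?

|L_tot|_max = 2√14 ℏ ≈ 7.483ℏ

L runs from |3 − 4| = 1 to 3 + 4 = 7.
L ∈ {1, 2, 3, 4, 5, 6, 7}.
The largest magnitude corresponds to L = 7: |L_tot| = ℏ√(7·8) = 2√14 ℏ.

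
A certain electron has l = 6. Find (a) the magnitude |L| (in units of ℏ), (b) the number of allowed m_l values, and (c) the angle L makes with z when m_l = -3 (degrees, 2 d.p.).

|L| = ℏ√(6·7) = √42 ℏ ≈ 6.481ℏ.
There are 2l+1 = 13 values of m_l.
For m_l = -3: cos θ = -3/√42, θ ≈ 117.58°.

|L| = √42 ℏ ≈ 6.481ℏ; 13 values; θ(m_l=-3) ≈ 117.58°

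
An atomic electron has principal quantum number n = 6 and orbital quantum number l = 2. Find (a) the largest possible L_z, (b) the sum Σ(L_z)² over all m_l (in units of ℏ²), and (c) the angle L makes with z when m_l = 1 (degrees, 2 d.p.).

L_z,max = 2ℏ; Σ(L_z)² = 10 ℏ²; θ(m_l=1) ≈ 65.91°

L_z,max = lℏ = 2ℏ.
Σ m_l² = 10, so Σ(L_z)² = 10 ℏ².
For m_l = 1: cos θ = 1/√6, θ ≈ 65.91°.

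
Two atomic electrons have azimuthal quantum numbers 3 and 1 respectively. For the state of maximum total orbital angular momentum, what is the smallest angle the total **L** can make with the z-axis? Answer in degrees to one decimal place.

θ_min ≈ 26.6°

Angular momentum addition gives L = |l₁ − l₂|, …, l₁ + l₂.
So L can be 2, 3, 4.
The maximum is L = 4, with |L_tot| = ℏ√(4·5) = 2√5 ℏ.
The minimum angle with z is arccos(4/√20) ≈ 26.6°.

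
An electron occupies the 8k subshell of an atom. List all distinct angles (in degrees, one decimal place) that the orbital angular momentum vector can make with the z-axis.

The 8k subshell has l = 7.
|L|² = l(l+1)ℏ² = 56ℏ², so |L| = 2√14 ℏ.
cos θ = m_l/√56 for each m_l ∈ {-7, -6, -5, -4, -3, -2, -1, 0, 1, 2, 3, 4, 5, 6, 7}.

θ ∈ {20.7°, 36.7°, 48.1°, 57.7°, 66.4°, 74.5°, 82.3°, 90.0°, 97.7°, 105.5°, 113.6°, 122.3°, 131.9°, 143.3°, 159.3°}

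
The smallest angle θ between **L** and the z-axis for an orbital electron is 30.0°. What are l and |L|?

cos²θ_min = l/(l+1) = 0.7500.
Solving: l = 3.
Then |L| = ℏ√(3·4) = 2√3 ℏ.

l = 3, |L| = 2√3 ℏ ≈ 3.464ℏ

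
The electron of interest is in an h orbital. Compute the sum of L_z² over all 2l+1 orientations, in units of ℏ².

For an h orbital, l = 5.
The allowed m_l values are -5, -4, -3, -2, -1, 0, 1, 2, 3, 4, 5.
Σ m_l² = l(l+1)(2l+1)/3 = 5·6·11/3 = 110.

Σ(L_z)² = 110 ℏ²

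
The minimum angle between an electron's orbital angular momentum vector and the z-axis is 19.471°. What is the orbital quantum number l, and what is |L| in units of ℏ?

l = 8, |L| = 6√2 ℏ ≈ 8.485ℏ

cos θ_min = l/√(l(l+1)) = √(l/(l+1)), so l/(l+1) = cos²(19.471°) = 0.8889.
Thus l = 0.8889/(1 − 0.8889) ≈ 8.
Then |L| = ℏ√(8·9) = 6√2 ℏ.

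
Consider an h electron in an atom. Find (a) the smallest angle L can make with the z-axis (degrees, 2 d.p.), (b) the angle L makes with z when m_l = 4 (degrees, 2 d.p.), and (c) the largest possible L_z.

θ_min ≈ 24.09°; θ(m_l=4) ≈ 43.09°; L_z,max = 5ℏ

For an h orbital, l = 5.
cos θ_min = 5/√30, so θ_min ≈ 24.09°.
For m_l = 4: cos θ = 4/√30, θ ≈ 43.09°.
L_z,max = lℏ = 5ℏ.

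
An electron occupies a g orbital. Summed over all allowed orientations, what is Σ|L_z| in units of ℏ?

The letter g corresponds to l = 4.
m_l ∈ {-4, -3, -2, -1, 0, 1, 2, 3, 4}.
Σ|m_l| = 2(1+2+…+4) = 20.

Σ|L_z| = 20 ℏ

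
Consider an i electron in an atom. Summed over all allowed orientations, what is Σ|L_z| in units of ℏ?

Σ|L_z| = 42 ℏ

An i state has l = 6.
m_l ∈ {-6, -5, -4, -3, -2, -1, 0, 1, 2, 3, 4, 5, 6}.
Σ|m_l| = 2(1+2+…+6) = 42.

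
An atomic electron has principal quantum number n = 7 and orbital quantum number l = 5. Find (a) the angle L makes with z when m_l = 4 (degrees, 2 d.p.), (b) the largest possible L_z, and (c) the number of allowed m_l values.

For m_l = 4: cos θ = 4/√30, θ ≈ 43.09°.
L_z,max = lℏ = 5ℏ.
There are 2l+1 = 11 values of m_l.

θ(m_l=4) ≈ 43.09°; L_z,max = 5ℏ; 11 values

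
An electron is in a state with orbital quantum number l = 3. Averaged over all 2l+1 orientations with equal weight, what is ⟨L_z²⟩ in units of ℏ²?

m_l runs from −3 to 3, i.e. {-3, -2, -1, 0, 1, 2, 3}.
Average of L_z² over 7 states: 28/7 ℏ² = 4 ℏ².

⟨L_z²⟩ = 4 ℏ²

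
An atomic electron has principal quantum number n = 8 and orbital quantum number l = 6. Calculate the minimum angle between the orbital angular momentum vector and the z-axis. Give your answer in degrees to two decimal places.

|L| = √(l(l+1)) ℏ = √42 ℏ.
The smallest angle corresponds to the largest L_z, i.e. m_l = l = 6, giving L_z = 6ℏ.
cos θ_min = 6/√42, so θ_min ≈ 22.21°.

θ_min ≈ 22.21°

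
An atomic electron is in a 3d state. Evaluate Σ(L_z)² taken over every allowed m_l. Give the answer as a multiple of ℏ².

Σ(L_z)² = 10 ℏ²

3d means n = 3, l = 2.
The allowed m_l values are -2, -1, 0, 1, 2.
Σ m_l² = 2·(1 + 4) = 10.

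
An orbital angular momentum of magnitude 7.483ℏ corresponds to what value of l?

l = 7

Since |L|² = l(l+1)ℏ², l(l+1) = 56.
The positive root is l = 7.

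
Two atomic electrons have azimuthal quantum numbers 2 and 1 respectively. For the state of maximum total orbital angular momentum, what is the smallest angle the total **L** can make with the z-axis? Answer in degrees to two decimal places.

θ_min ≈ 30.00°

The total orbital quantum number L ranges from |l₁ − l₂| to l₁ + l₂ in integer steps.
L ∈ {1, 2, 3}.
The maximum is L = 3, with |L_tot| = ℏ√(3·4) = 2√3 ℏ.
The minimum angle with z is arccos(3/√12) ≈ 30.00°.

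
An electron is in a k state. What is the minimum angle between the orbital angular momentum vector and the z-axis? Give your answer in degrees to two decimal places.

θ_min ≈ 20.70°

The letter k corresponds to l = 7.
|L| = ℏ√(l(l+1)) = 2√14 ℏ.
The smallest angle corresponds to the largest L_z, i.e. m_l = l = 7, giving L_z = 7ℏ.
cos θ_min = 7/√56, so θ_min ≈ 20.70°.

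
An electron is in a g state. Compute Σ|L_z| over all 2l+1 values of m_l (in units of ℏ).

Σ|L_z| = 20 ℏ

A g state has l = 4.
m_l ∈ {-4, -3, -2, -1, 0, 1, 2, 3, 4}.
Σ|m_l| = 2(1+2+…+4) = 20.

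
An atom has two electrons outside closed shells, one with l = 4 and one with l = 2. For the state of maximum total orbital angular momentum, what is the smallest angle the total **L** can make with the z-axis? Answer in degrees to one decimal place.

θ_min ≈ 22.2°

Angular momentum addition gives L = |l₁ − l₂|, …, l₁ + l₂.
L ∈ {2, 3, 4, 5, 6}.
The maximum is L = 6, with |L_tot| = ℏ√(6·7) = √42 ℏ.
The minimum angle with z is arccos(6/√42) ≈ 22.2°.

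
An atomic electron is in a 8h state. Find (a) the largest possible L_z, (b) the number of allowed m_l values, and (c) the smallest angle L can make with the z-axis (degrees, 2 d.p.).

L_z,max = 5ℏ; 11 values; θ_min ≈ 24.09°

The 8h subshell has l = 5.
L_z,max = lℏ = 5ℏ.
There are 2l+1 = 11 values of m_l.
cos θ_min = 5/√30, so θ_min ≈ 24.09°.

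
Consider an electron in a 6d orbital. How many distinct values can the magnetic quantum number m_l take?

The 6d subshell has l = 2.
The number of m_l values is 2l + 1 = 2·2 + 1 = 5.

5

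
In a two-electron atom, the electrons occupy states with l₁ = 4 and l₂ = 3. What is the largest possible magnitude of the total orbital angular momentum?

|L_tot|_max = 2√14 ℏ ≈ 7.483ℏ

By the triangle rule, |l₁ − l₂| ≤ L ≤ l₁ + l₂.
L ∈ {1, 2, 3, 4, 5, 6, 7}.
The largest magnitude corresponds to L = 7: |L_tot| = ℏ√(7·8) = 2√14 ℏ.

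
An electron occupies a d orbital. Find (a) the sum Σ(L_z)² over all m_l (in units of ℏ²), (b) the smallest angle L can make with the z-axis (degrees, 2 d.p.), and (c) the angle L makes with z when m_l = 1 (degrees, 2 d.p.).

Σ(L_z)² = 10 ℏ²; θ_min ≈ 35.26°; θ(m_l=1) ≈ 65.91°

For a d orbital, l = 2.
Σ m_l² = 10, so Σ(L_z)² = 10 ℏ².
cos θ_min = 2/√6, so θ_min ≈ 35.26°.
For m_l = 1: cos θ = 1/√6, θ ≈ 65.91°.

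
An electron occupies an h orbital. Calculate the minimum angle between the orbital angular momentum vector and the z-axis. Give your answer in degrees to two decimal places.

θ_min ≈ 24.09°

H corresponds to l = 5.
|L|² = l(l+1)ℏ² = 30ℏ², so |L| = √30 ℏ.
The smallest angle corresponds to the largest L_z, i.e. m_l = l = 5, giving L_z = 5ℏ.
cos θ_min = 5/√30, so θ_min ≈ 24.09°.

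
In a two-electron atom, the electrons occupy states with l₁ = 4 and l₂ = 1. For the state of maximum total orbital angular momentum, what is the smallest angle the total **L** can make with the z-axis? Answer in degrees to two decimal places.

θ_min ≈ 24.09°

L runs from |4 − 1| = 3 to 4 + 1 = 5.
L ∈ {3, 4, 5}.
The maximum is L = 5, with |L_tot| = ℏ√(5·6) = √30 ℏ.
The minimum angle with z is arccos(5/√30) ≈ 24.09°.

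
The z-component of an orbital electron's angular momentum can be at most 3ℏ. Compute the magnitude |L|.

The maximum L_z equals lℏ, giving l = 3.
|L| = √(l(l+1)) ℏ = 2√3 ℏ.

|L| = 2√3 ℏ ≈ 3.464ℏ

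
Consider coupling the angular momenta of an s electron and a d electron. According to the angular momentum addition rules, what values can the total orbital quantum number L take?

L = 2

L runs from |0 − 2| = 2 to 0 + 2 = 2.
So L can be 2.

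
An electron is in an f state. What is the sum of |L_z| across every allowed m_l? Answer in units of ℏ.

An f state has l = 3.
The allowed m_l values are -3, -2, -1, 0, 1, 2, 3.
Σ|m_l| = 2·3(3+1)/2 = 12.

Σ|L_z| = 12 ℏ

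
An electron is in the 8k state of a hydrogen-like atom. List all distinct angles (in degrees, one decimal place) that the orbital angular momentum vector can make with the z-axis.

θ ∈ {20.7°, 36.7°, 48.1°, 57.7°, 66.4°, 74.5°, 82.3°, 90.0°, 97.7°, 105.5°, 113.6°, 122.3°, 131.9°, 143.3°, 159.3°}

8k means n = 8, l = 7.
|L| = ℏ√(l(l+1)) = 2√14 ℏ.
cos θ = m_l/√56 for each m_l ∈ {-7, -6, -5, -4, -3, -2, -1, 0, 1, 2, 3, 4, 5, 6, 7}.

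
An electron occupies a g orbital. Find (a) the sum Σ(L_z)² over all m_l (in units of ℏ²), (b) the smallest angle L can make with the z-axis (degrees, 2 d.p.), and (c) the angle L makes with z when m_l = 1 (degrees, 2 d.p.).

Σ(L_z)² = 60 ℏ²; θ_min ≈ 26.57°; θ(m_l=1) ≈ 77.08°

For a g orbital, l = 4.
Σ m_l² = 60, so Σ(L_z)² = 60 ℏ².
cos θ_min = 4/√20, so θ_min ≈ 26.57°.
For m_l = 1: cos θ = 1/√20, θ ≈ 77.08°.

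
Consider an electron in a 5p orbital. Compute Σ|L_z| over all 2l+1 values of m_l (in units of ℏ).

5p means n = 5, l = 1.
m_l ∈ {-1, 0, 1}.
Σ|m_l| = 2(1+2+…+1) = 2.

Σ|L_z| = 2 ℏ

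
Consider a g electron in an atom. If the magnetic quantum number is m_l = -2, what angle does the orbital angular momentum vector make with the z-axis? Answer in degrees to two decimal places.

θ ≈ 116.57°

For a g orbital, l = 4.
|L| = ℏ√(l(l+1)) = 2√5 ℏ.
L_z = m_l ℏ = −2ℏ.
cos θ = L_z/|L| = -2/√20, so θ ≈ 116.57°.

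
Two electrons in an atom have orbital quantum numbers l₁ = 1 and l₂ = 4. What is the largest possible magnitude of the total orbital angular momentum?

|L_tot|_max = √30 ℏ ≈ 5.477ℏ

Angular momentum addition gives L = |l₁ − l₂|, …, l₁ + l₂.
So L can be 3, 4, 5.
The largest magnitude corresponds to L = 5: |L_tot| = ℏ√(5·6) = √30 ℏ.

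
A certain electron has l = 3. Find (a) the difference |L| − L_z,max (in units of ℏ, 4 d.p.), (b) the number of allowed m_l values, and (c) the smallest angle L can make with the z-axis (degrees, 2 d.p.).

|L| − L_z,max = (2√3 − 3)ℏ ≈ 0.4641ℏ.
There are 2l+1 = 7 values of m_l.
cos θ_min = 3/√12, so θ_min ≈ 30.00°.

|L|−L_z,max ≈ 0.4641ℏ; 7 values; θ_min ≈ 30.00°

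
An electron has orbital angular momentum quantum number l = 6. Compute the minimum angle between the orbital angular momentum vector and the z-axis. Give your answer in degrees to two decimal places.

|L| = ℏ√(l(l+1)) = √42 ℏ.
The smallest angle corresponds to the largest L_z, i.e. m_l = l = 6, giving L_z = 6ℏ.
cos θ_min = 6/√42, so θ_min ≈ 22.21°.

θ_min ≈ 22.21°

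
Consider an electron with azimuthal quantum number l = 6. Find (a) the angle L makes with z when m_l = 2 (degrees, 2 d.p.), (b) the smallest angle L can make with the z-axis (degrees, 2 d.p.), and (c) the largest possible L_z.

For m_l = 2: cos θ = 2/√42, θ ≈ 72.02°.
cos θ_min = 6/√42, so θ_min ≈ 22.21°.
L_z,max = lℏ = 6ℏ.

θ(m_l=2) ≈ 72.02°; θ_min ≈ 22.21°; L_z,max = 6ℏ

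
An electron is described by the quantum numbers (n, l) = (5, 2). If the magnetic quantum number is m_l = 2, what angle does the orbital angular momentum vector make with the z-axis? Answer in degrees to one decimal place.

|L| = √(l(l+1)) ℏ = √6 ℏ.
L_z = m_l ℏ = 2ℏ.
cos θ = L_z/|L| = 2/√6, so θ ≈ 35.3°.

θ ≈ 35.3°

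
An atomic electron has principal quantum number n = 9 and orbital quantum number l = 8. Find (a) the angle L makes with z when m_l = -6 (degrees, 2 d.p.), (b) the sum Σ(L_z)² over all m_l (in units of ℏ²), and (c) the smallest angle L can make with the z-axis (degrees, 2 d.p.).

θ(m_l=-6) ≈ 135.00°; Σ(L_z)² = 408 ℏ²; θ_min ≈ 19.47°

For m_l = -6: cos θ = -6/√72, θ ≈ 135.00°.
Σ m_l² = 408, so Σ(L_z)² = 408 ℏ².
cos θ_min = 8/√72, so θ_min ≈ 19.47°.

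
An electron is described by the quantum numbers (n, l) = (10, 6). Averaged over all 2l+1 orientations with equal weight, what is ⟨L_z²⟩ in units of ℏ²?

m_l ∈ {-6, -5, -4, -3, -2, -1, 0, 1, 2, 3, 4, 5, 6}.
⟨L_z²⟩ = ℏ²·(Σ m_l²)/(2l+1) = ℏ²·182/13 = 14ℏ².

⟨L_z²⟩ = 14 ℏ²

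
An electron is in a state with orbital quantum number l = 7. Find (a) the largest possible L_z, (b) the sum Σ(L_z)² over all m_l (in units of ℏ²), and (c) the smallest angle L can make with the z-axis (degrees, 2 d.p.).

L_z,max = lℏ = 7ℏ.
Σ m_l² = 280, so Σ(L_z)² = 280 ℏ².
cos θ_min = 7/√56, so θ_min ≈ 20.70°.

L_z,max = 7ℏ; Σ(L_z)² = 280 ℏ²; θ_min ≈ 20.70°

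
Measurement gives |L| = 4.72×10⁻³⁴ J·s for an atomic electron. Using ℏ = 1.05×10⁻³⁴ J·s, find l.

Dividing by ℏ: |L|/ℏ ≈ 4.495.
l(l+1) ≈ 4.495² ≈ 20.21, so l = 4.

l = 4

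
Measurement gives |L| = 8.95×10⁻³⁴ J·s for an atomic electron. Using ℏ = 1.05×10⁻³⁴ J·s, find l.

|L|/ℏ = (8.95×10⁻³⁴)/(1.05×10⁻³⁴) ≈ 8.524.
l(l+1) ≈ 8.524² ≈ 72.66, so l = 8.

l = 8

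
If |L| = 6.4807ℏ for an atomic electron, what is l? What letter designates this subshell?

l = 6 (i orbital)

(|L|/ℏ)² = l(l+1) = 42.
The positive root is l = 6.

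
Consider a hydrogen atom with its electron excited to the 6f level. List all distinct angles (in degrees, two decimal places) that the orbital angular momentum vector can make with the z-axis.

The 6f level has l = 3.
|L| = ℏ√(l(l+1)) = 2√3 ℏ.
cos θ = m_l/√12 for each m_l ∈ {-3, -2, -1, 0, 1, 2, 3}.

θ ∈ {30.00°, 54.74°, 73.22°, 90.00°, 106.78°, 125.26°, 150.00°}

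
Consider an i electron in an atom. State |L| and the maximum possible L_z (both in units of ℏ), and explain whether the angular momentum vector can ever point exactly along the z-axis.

No: L_z,max = 6ℏ < |L| = √42 ℏ ≈ 6.481ℏ

The letter i corresponds to l = 6.
|L| = √42 ℏ ≈ 6.4807ℏ, while L_z,max = lℏ = 6ℏ.
Since |L| > L_z,max, the vector can never point exactly along z; the closest it comes is θ_min = arccos(6/√42) ≈ 22.2°.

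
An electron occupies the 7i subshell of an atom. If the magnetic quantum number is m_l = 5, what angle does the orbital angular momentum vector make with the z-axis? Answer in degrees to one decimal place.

θ ≈ 39.5°

The 7i subshell has l = 6.
|L| = √(l(l+1)) ℏ = √42 ℏ.
L_z = m_l ℏ = 5ℏ.
cos θ = L_z/|L| = 5/√42, so θ ≈ 39.5°.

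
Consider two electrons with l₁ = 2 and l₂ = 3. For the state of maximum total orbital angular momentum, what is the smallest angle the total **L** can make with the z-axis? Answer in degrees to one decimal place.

Angular momentum addition gives L = |l₁ − l₂|, …, l₁ + l₂.
Allowed values: L = 1, 2, 3, 4, 5.
The maximum is L = 5, with |L_tot| = ℏ√(5·6) = √30 ℏ.
The minimum angle with z is arccos(5/√30) ≈ 24.1°.

θ_min ≈ 24.1°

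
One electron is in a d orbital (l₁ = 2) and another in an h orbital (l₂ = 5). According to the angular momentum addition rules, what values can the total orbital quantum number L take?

L = 3, 4, 5, 6, 7

The total orbital quantum number L ranges from |l₁ − l₂| to l₁ + l₂ in integer steps.
Allowed values: L = 3, 4, 5, 6, 7.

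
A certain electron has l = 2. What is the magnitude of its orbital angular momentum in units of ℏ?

|L| = √6 ℏ ≈ 2.449ℏ

|L| = ℏ√(l(l+1)) = ℏ√(2·3) = √6 ℏ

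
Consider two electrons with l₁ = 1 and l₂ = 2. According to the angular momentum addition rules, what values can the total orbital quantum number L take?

Angular momentum addition gives L = |l₁ − l₂|, …, l₁ + l₂.
L ∈ {1, 2, 3}.

L = 1, 2, 3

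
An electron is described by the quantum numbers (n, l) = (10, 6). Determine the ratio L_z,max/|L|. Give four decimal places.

|L| = √42 ℏ ≈ 6.4807ℏ, while L_z,max = lℏ = 6ℏ.
L_z,max/|L| = 6/√42 = 0.9258.

L_z,max/|L| = 0.9258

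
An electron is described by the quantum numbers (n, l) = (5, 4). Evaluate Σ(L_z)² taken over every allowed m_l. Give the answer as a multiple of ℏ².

m_l runs from −4 to 4, i.e. {-4, -3, -2, -1, 0, 1, 2, 3, 4}.
Summing m² from −4 to 4: Σ m_l² = 60.

Σ(L_z)² = 60 ℏ²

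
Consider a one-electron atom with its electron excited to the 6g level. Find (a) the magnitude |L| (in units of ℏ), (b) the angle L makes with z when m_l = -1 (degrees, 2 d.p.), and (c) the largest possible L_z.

|L| = 2√5 ℏ ≈ 4.472ℏ; θ(m_l=-1) ≈ 102.92°; L_z,max = 4ℏ

The 6g level has l = 4.
|L| = ℏ√(4·5) = 2√5 ℏ ≈ 4.472ℏ.
For m_l = -1: cos θ = -1/√20, θ ≈ 102.92°.
L_z,max = lℏ = 4ℏ.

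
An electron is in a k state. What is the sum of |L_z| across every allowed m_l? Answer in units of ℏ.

The letter k corresponds to l = 7.
m_l runs from −7 to 7, i.e. {-7, -6, -5, -4, -3, -2, -1, 0, 1, 2, 3, 4, 5, 6, 7}.
Σ|m_l| = 2(1+2+…+7) = 56.

Σ|L_z| = 56 ℏ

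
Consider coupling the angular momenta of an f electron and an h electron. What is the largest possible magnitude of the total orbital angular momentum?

By the triangle rule, |l₁ − l₂| ≤ L ≤ l₁ + l₂.
So L can be 2, 3, 4, 5, 6, 7, 8.
The largest magnitude corresponds to L = 8: |L_tot| = ℏ√(8·9) = 6√2 ℏ.

|L_tot|_max = 6√2 ℏ ≈ 8.485ℏ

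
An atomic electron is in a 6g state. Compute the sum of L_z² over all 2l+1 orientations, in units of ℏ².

Σ(L_z)² = 60 ℏ²

6g means n = 6, l = 4.
m_l ∈ {-4, -3, -2, -1, 0, 1, 2, 3, 4}.
Σ m_l² = l(l+1)(2l+1)/3 = 4·5·9/3 = 60.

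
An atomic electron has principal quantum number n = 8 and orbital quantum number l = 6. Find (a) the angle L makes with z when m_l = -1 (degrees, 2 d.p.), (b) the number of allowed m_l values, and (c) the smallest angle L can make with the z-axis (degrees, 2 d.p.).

θ(m_l=-1) ≈ 98.88°; 13 values; θ_min ≈ 22.21°

For m_l = -1: cos θ = -1/√42, θ ≈ 98.88°.
There are 2l+1 = 13 values of m_l.
cos θ_min = 6/√42, so θ_min ≈ 22.21°.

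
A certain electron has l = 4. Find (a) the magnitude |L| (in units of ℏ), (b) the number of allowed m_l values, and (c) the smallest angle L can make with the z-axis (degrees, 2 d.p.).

|L| = ℏ√(4·5) = 2√5 ℏ ≈ 4.472ℏ.
There are 2l+1 = 9 values of m_l.
cos θ_min = 4/√20, so θ_min ≈ 26.57°.

|L| = 2√5 ℏ ≈ 4.472ℏ; 9 values; θ_min ≈ 26.57°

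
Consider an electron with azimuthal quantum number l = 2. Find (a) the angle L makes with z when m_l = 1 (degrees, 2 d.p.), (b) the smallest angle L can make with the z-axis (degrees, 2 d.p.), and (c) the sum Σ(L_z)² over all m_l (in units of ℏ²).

θ(m_l=1) ≈ 65.91°; θ_min ≈ 35.26°; Σ(L_z)² = 10 ℏ²

For m_l = 1: cos θ = 1/√6, θ ≈ 65.91°.
cos θ_min = 2/√6, so θ_min ≈ 35.26°.
Σ m_l² = 10, so Σ(L_z)² = 10 ℏ².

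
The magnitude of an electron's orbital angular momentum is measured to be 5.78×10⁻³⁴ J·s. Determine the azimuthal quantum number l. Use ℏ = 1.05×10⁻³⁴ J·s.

l = 5

|L|/ℏ = (5.78×10⁻³⁴)/(1.05×10⁻³⁴) ≈ 5.505.
(|L|/ℏ)² = l(l+1) ≈ 30.30 ⇒ l = 5.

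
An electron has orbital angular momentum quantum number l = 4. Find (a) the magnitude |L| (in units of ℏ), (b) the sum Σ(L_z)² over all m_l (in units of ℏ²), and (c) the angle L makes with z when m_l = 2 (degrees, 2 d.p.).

|L| = 2√5 ℏ ≈ 4.472ℏ; Σ(L_z)² = 60 ℏ²; θ(m_l=2) ≈ 63.43°

|L| = ℏ√(4·5) = 2√5 ℏ ≈ 4.472ℏ.
Σ m_l² = 60, so Σ(L_z)² = 60 ℏ².
For m_l = 2: cos θ = 2/√20, θ ≈ 63.43°.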